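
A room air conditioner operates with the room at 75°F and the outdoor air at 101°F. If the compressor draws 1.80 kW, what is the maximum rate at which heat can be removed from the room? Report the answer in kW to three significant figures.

In absolute terms T_C = 297.04 K and T_H = 311.48 K, so ΔT = 14.44 K.
COP_Carnot = T_C/ΔT = 297.04/14.44 = 20.56.
Q̇_max = COP_Carnot × Ẇ = 20.56 × 1.800 kW = 37.02 kW.

37.0 kW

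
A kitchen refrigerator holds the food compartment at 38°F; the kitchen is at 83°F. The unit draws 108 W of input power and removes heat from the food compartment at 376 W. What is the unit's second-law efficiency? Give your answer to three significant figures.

COP_actual = Q̇_C/Ẇ = 376.0/108.0 = 3.481.
In absolute terms T_C = 276.48 K and T_H = 301.48 K, so ΔT = 25.00 K.
COP_Carnot = T_C/ΔT = 276.48/25.00 = 11.06.
η_II = COP_actual/COP_Carnot = 3.481/11.06 = 0.3148.

0.315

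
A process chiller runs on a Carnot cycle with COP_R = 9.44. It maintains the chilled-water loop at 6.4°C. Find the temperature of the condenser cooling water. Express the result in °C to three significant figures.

36.0 °C

COP_R = T_C/(T_H − T_C) gives T_H − T_C = T_C/COP.
With T_C = 279.55 K, T_H = 279.55 × (1 + 1/9.44) = 309.16 K.
Converting, 309.16 K = 36.01°C.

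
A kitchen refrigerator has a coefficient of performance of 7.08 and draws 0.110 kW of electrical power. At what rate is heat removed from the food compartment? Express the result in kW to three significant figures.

0.779 kW

Q̇_C = COP × Ẇ = 7.08 × 0.1100 = 0.7788 kW.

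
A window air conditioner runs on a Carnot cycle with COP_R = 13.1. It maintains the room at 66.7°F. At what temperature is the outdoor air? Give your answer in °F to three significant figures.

COP_R = T_C/(T_H − T_C) gives T_H − T_C = T_C/COP.
With T_C = 292.43 K, T_H = 292.43 × (1 + 1/13.1) = 314.75 K.
Converting, 314.75 K = 106.88°F.

107 °F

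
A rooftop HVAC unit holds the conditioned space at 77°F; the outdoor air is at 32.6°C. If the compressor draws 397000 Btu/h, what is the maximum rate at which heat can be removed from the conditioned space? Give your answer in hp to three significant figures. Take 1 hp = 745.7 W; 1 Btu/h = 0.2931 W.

6120 hp

In absolute terms T_C = 298.15 K and T_H = 305.75 K, so ΔT = 7.600 K.
COP_Carnot = T_C/ΔT = 298.15/7.600 = 39.23.
Q̇_max = COP_Carnot × Ẇ = 39.23 × 397000 Btu/h = 15570000 Btu/h = 6122 hp.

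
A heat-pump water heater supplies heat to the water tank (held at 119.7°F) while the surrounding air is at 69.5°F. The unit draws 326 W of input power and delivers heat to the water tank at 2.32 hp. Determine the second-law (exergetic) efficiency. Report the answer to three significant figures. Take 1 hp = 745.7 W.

Converting, Q̇_H = 2.320 hp = 1730 W, so COP_actual = Q̇_H/Ẇ = 1730/326.0 = 5.307.
In absolute terms T_C = 293.98 K and T_H = 321.87 K, so ΔT = 27.89 K.
COP_Carnot = T_H/ΔT = 321.87/27.89 = 11.54.
η_II = COP_actual/COP_Carnot = 5.307/11.54 = 0.4598.

0.460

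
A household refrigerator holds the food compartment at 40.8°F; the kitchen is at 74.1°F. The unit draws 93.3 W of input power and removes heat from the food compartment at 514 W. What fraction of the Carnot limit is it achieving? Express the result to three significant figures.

COP_actual = Q̇_C/Ẇ = 514.0/93.30 = 5.509.
In absolute terms T_C = 278.04 K and T_H = 296.54 K, so ΔT = 18.50 K.
COP_Carnot = T_C/ΔT = 278.04/18.50 = 15.03.
η_II = COP_actual/COP_Carnot = 5.509/15.03 = 0.3666.

0.367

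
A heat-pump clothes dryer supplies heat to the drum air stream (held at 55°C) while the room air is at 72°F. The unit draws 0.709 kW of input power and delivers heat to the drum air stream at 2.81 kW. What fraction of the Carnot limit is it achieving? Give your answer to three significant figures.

COP_actual = Q̇_H/Ẇ = 2.810/0.7090 = 3.963.
In absolute terms T_C = 295.37 K and T_H = 328.15 K, so ΔT = 32.78 K.
COP_Carnot = T_H/ΔT = 328.15/32.78 = 10.01.
η_II = COP_actual/COP_Carnot = 3.963/10.01 = 0.3959.

0.396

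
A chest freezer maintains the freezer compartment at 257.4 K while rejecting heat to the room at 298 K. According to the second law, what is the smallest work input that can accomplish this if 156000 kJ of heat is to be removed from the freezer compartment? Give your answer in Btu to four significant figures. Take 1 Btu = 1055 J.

23320 Btu

The reservoir spacing is ΔT = 298 − 257.4 = 40.60 K.
The reversible limit is COP_R = T_C/ΔT = 6.340, so W_min = Q_C/COP = Q_C·ΔT/T_C.
W_min = 156000 × 40.60/257.40 = 24610 kJ = 23320 Btu.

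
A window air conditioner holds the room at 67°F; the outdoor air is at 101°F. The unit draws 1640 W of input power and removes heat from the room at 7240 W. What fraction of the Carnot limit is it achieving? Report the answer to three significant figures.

0.285

COP_actual = Q̇_C/Ẇ = 7240/1640 = 4.415.
In absolute terms T_C = 292.59 K and T_H = 311.48 K, so ΔT = 18.89 K.
COP_Carnot = T_C/ΔT = 292.59/18.89 = 15.49.
η_II = COP_actual/COP_Carnot = 4.415/15.49 = 0.2850.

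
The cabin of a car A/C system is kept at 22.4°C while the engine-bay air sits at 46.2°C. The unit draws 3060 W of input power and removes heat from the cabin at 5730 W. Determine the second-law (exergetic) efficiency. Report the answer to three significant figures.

COP_actual = Q̇_C/Ẇ = 5730/3060 = 1.873.
In absolute terms T_C = 295.55 K and T_H = 319.35 K, so ΔT = 23.80 K.
COP_Carnot = T_C/ΔT = 295.55/23.80 = 12.42.
η_II = COP_actual/COP_Carnot = 1.873/12.42 = 0.1508.

0.151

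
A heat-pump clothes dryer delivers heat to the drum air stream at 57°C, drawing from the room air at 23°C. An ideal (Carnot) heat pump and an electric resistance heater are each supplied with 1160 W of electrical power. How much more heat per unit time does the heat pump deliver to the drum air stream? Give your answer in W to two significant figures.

10000 W

In absolute terms T_C = 296.15 K and T_H = 330.15 K, so ΔT = 34.00 K.
COP_Carnot = T_H/ΔT = 330.15/34.00 = 9.710.
The heat pump delivers Q̇_H = COP × Ẇ = 11260 W; the resistance heater delivers Ẇ = 1160 W.
Extra = (COP − 1)·Ẇ = 10100 W.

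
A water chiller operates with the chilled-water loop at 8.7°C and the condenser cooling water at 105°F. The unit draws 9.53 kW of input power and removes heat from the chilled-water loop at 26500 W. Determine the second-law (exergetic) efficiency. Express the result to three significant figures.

Converting, Q̇_C = 26500 W = 26.50 kW, so COP_actual = Q̇_C/Ẇ = 26.50/9.530 = 2.781.
In absolute terms T_C = 281.85 K and T_H = 313.71 K, so ΔT = 31.86 K.
COP_Carnot = T_C/ΔT = 281.85/31.86 = 8.848.
η_II = COP_actual/COP_Carnot = 2.781/8.848 = 0.3143.

0.314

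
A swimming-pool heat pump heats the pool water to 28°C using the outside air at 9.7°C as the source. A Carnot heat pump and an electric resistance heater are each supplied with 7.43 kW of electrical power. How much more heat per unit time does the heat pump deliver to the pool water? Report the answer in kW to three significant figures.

115 kW

In absolute terms T_C = 282.85 K and T_H = 301.15 K, so ΔT = 18.30 K.
COP_Carnot = T_H/ΔT = 301.15/18.30 = 16.46.
The heat pump delivers Q̇_H = COP × Ẇ = 122.3 kW; the resistance heater delivers Ẇ = 7.430 kW.
Extra = (COP − 1)·Ẇ = 114.8 kW.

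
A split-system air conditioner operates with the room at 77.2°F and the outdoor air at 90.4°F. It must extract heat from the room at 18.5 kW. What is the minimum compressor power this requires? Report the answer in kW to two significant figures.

In absolute terms T_C = 298.26 K and T_H = 305.59 K, so ΔT = 7.333 K.
COP_Carnot = T_C/ΔT = 298.26/7.333 = 40.67.
Ẇ_min = Q̇/COP_Carnot = 18.50/40.67 = 0.4549 kW.

0.45 kW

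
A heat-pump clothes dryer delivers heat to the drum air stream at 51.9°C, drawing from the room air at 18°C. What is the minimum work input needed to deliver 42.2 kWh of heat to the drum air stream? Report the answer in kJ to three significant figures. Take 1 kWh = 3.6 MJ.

In absolute terms T_C = 291.15 K and T_H = 325.05 K, so ΔT = 33.90 K.
The reversible limit is COP_HP = T_H/ΔT = 9.588, so W_min = Q_H/COP = Q_H·ΔT/T_H.
W_min = 42.20 × 33.90/325.05 = 4.401 kWh = 15840 kJ.

15800 kJ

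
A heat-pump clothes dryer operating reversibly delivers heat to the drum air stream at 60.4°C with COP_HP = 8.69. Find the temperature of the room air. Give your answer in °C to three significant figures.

22.0 °C

COP_HP = T_H/(T_H − T_C) gives T_H − T_C = T_H/COP.
With T_H = 333.55 K, T_C = 333.55 × (1 − 1/8.69) = 295.17 K.
Converting, 295.17 K = 22.02°C.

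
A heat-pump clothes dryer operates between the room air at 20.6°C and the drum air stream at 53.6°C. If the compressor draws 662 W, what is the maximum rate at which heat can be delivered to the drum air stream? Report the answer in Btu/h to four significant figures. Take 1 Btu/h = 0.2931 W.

22360 Btu/h

In absolute terms T_C = 293.75 K and T_H = 326.75 K, so ΔT = 33.00 K.
COP_Carnot = T_H/ΔT = 326.75/33.00 = 9.902.
Q̇_max = COP_Carnot × Ẇ = 9.902 × 662.0 W = 6555 W = 22360 Btu/h.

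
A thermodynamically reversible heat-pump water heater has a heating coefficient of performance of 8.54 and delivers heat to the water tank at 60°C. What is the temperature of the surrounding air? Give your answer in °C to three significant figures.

COP_HP = T_H/(T_H − T_C) gives T_H − T_C = T_H/COP.
With T_H = 333.15 K, T_C = 333.15 × (1 − 1/8.54) = 294.14 K.
Converting, 294.14 K = 20.99°C.

21.0 °C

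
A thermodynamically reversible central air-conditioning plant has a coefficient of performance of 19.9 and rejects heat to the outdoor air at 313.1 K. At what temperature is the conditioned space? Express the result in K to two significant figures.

For a Carnot refrigerator COP_R = T_C/(T_H − T_C), so T_C = COP·T_H/(1 + COP).
With T_H = 313.10 K, T_C = 19.9 × 313.10/20.90 = 298.12 K.

300 K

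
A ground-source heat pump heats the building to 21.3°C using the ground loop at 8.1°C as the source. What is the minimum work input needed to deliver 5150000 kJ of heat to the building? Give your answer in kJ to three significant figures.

231000 kJ

In absolute terms T_C = 281.25 K and T_H = 294.45 K, so ΔT = 13.20 K.
The reversible limit is COP_HP = T_H/ΔT = 22.31, so W_min = Q_H/COP = Q_H·ΔT/T_H.
W_min = 5150000 × 13.20/294.45 = 230900 kJ.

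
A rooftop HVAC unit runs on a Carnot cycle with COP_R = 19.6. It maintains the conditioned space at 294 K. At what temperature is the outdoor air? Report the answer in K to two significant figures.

COP_R = T_C/(T_H − T_C) gives T_H − T_C = T_C/COP.
With T_C = 294.00 K, T_H = 294.00 × (1 + 1/19.6) = 309.00 K.

310 K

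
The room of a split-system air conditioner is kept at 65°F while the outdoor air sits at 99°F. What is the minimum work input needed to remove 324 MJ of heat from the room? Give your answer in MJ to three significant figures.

In absolute terms T_C = 291.48 K and T_H = 310.37 K, so ΔT = 18.89 K.
The reversible limit is COP_R = T_C/ΔT = 15.43, so W_min = Q_C/COP = Q_C·ΔT/T_C.
W_min = 324.0 × 18.89/291.48 = 21.00 MJ.

21.0 MJ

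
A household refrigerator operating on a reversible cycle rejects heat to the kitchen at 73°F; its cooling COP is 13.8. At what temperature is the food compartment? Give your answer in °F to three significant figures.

For a Carnot refrigerator COP_R = T_C/(T_H − T_C), so T_C = COP·T_H/(1 + COP).
With T_H = 295.93 K, T_C = 13.8 × 295.93/14.80 = 275.93 K.
Converting, 275.93 K = 37.01°F.

37.0 °F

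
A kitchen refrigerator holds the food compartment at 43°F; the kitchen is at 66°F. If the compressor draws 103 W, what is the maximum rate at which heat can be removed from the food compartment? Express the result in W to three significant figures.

2250 W

In absolute terms T_C = 279.26 K and T_H = 292.04 K, so ΔT = 12.78 K.
COP_Carnot = T_C/ΔT = 279.26/12.78 = 21.86.
Q̇_max = COP_Carnot × Ẇ = 21.86 × 103.0 W = 2251 W.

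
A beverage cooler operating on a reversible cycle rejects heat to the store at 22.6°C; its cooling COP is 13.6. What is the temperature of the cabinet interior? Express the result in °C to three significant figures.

For a Carnot refrigerator COP_R = T_C/(T_H − T_C), so T_C = COP·T_H/(1 + COP).
With T_H = 295.75 K, T_C = 13.6 × 295.75/14.60 = 275.49 K.
Converting, 275.49 K = 2.34°C.

2.34 °C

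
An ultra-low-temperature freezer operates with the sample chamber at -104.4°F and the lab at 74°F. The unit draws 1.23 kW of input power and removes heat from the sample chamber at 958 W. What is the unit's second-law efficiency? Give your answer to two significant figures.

0.39

Converting, Q̇_C = 958.0 W = 0.9580 kW, so COP_actual = Q̇_C/Ẇ = 0.9580/1.230 = 0.7789.
In absolute terms T_C = 197.37 K and T_H = 296.48 K, so ΔT = 99.11 K.
COP_Carnot = T_C/ΔT = 197.37/99.11 = 1.991.
η_II = COP_actual/COP_Carnot = 0.7789/1.991 = 0.3911.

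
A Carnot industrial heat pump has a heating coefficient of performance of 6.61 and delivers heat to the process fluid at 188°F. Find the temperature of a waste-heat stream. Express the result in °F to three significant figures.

COP_HP = T_H/(T_H − T_C) gives T_H − T_C = T_H/COP.
With T_H = 359.82 K, T_C = 359.82 × (1 − 1/6.61) = 305.38 K.
Converting, 305.38 K = 90.02°F.

90.0 °F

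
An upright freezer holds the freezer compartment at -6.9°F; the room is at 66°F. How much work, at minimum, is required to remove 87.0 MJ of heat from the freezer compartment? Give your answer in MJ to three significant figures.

In absolute terms T_C = 251.54 K and T_H = 292.04 K, so ΔT = 40.50 K.
The reversible limit is COP_R = T_C/ΔT = 6.211, so W_min = Q_C/COP = Q_C·ΔT/T_C.
W_min = 87.00 × 40.50/251.54 = 14.01 MJ.

14.0 MJ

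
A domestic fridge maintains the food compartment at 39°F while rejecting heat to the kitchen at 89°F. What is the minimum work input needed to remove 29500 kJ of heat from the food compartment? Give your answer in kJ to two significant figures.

In absolute terms T_C = 277.04 K and T_H = 304.82 K, so ΔT = 27.78 K.
The reversible limit is COP_R = T_C/ΔT = 9.973, so W_min = Q_C/COP = Q_C·ΔT/T_C.
W_min = 29500 × 27.78/277.04 = 2958 kJ.

3000 kJ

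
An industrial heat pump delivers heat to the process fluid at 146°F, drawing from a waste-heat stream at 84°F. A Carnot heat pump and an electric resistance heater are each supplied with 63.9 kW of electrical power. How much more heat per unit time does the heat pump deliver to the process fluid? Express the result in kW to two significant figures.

In absolute terms T_C = 302.04 K and T_H = 336.48 K, so ΔT = 34.44 K.
COP_Carnot = T_H/ΔT = 336.48/34.44 = 9.769.
The heat pump delivers Q̇_H = COP × Ẇ = 624.2 kW; the resistance heater delivers Ẇ = 63.90 kW.
Extra = (COP − 1)·Ẇ = 560.3 kW.

560 kW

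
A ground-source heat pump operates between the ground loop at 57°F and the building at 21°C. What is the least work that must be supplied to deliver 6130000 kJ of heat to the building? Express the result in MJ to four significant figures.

148.2 MJ

In absolute terms T_C = 287.04 K and T_H = 294.15 K, so ΔT = 7.111 K.
The reversible limit is COP_HP = T_H/ΔT = 41.36, so W_min = Q_H/COP = Q_H·ΔT/T_H.
W_min = 6130000 × 7.111/294.15 = 148200 kJ = 148.2 MJ.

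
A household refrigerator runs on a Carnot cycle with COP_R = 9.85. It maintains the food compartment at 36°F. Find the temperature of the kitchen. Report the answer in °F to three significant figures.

COP_R = T_C/(T_H − T_C) gives T_H − T_C = T_C/COP.
With T_C = 275.37 K, T_H = 275.37 × (1 + 1/9.85) = 303.33 K.
Converting, 303.33 K = 86.32°F.

86.3 °F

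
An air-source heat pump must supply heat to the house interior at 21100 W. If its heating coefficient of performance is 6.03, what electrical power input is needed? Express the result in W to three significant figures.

3500 W

Ẇ = Q̇_H/COP_HP = 21100/6.03 = 3499 W.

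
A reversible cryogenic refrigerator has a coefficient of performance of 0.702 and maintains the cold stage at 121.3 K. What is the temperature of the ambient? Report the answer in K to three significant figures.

294 K

COP_R = T_C/(T_H − T_C) gives T_H − T_C = T_C/COP.
With T_C = 121.30 K, T_H = 121.30 × (1 + 1/0.702) = 294.09 K.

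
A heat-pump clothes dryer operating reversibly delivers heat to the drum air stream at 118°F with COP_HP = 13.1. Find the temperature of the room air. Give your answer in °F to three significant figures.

73.9 °F

COP_HP = T_H/(T_H − T_C) gives T_H − T_C = T_H/COP.
With T_H = 320.93 K, T_C = 320.93 × (1 − 1/13.1) = 296.43 K.
Converting, 296.43 K = 73.90°F.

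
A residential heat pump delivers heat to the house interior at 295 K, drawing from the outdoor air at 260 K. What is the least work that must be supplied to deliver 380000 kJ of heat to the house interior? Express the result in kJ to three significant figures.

45100 kJ

The reservoir spacing is ΔT = 295 − 260 = 35.00 K.
The reversible limit is COP_HP = T_H/ΔT = 8.429, so W_min = Q_H/COP = Q_H·ΔT/T_H.
W_min = 380000 × 35.00/295.00 = 45080 kJ.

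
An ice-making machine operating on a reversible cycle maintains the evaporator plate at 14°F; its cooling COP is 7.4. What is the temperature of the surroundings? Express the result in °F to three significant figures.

COP_R = T_C/(T_H − T_C) gives T_H − T_C = T_C/COP.
With T_C = 263.15 K, T_H = 263.15 × (1 + 1/7.4) = 298.71 K.
Converting, 298.71 K = 78.01°F.

78.0 °F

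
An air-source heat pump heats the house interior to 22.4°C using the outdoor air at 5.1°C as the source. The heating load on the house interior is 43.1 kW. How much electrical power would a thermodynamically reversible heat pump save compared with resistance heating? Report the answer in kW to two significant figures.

41 kW

In absolute terms T_C = 278.25 K and T_H = 295.55 K, so ΔT = 17.30 K.
COP_Carnot = T_H/ΔT = 295.55/17.30 = 17.08.
Resistance heating needs Ẇ_res = Q̇_H = 43.10 kW; the reversible heat pump needs only Ẇ_hp = Q̇_H/COP = 2.523 kW.
Saving = 43.10 − 2.523 = 40.58 kW.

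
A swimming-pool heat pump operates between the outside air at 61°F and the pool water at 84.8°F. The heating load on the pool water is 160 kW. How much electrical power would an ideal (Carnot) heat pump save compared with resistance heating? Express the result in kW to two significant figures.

In absolute terms T_C = 289.26 K and T_H = 302.48 K, so ΔT = 13.22 K.
COP_Carnot = T_H/ΔT = 302.48/13.22 = 22.88.
Resistance heating needs Ẇ_res = Q̇_H = 160.0 kW; the reversible heat pump needs only Ẇ_hp = Q̇_H/COP = 6.994 kW.
Saving = 160.0 − 6.994 = 153.0 kW.

150 kW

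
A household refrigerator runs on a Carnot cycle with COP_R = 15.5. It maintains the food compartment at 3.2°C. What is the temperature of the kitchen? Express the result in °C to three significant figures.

COP_R = T_C/(T_H − T_C) gives T_H − T_C = T_C/COP.
With T_C = 276.35 K, T_H = 276.35 × (1 + 1/15.5) = 294.18 K.
Converting, 294.18 K = 21.03°C.

21.0 °C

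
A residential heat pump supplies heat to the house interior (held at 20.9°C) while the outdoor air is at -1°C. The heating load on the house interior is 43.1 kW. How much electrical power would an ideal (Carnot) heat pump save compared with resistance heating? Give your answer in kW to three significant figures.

In absolute terms T_C = 272.15 K and T_H = 294.05 K, so ΔT = 21.90 K.
COP_Carnot = T_H/ΔT = 294.05/21.90 = 13.43.
Resistance heating needs Ẇ_res = Q̇_H = 43.10 kW; the reversible heat pump needs only Ẇ_hp = Q̇_H/COP = 3.210 kW.
Saving = 43.10 − 3.210 = 39.89 kW.

39.9 kW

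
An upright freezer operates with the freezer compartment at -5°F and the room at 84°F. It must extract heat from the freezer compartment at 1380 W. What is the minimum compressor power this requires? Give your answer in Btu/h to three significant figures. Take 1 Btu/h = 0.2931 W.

922 Btu/h

In absolute terms T_C = 252.59 K and T_H = 302.04 K, so ΔT = 49.44 K.
COP_Carnot = T_C/ΔT = 252.59/49.44 = 5.109.
Ẇ_min = Q̇/COP_Carnot = 1380/5.109 = 270.1 W = 921.6 Btu/h.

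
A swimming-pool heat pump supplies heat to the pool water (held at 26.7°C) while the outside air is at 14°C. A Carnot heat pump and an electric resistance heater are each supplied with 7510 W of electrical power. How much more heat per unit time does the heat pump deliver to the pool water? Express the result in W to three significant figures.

In absolute terms T_C = 287.15 K and T_H = 299.85 K, so ΔT = 12.70 K.
COP_Carnot = T_H/ΔT = 299.85/12.70 = 23.61.
The heat pump delivers Q̇_H = COP × Ẇ = 177300 W; the resistance heater delivers Ẇ = 7510 W.
Extra = (COP − 1)·Ẇ = 169800 W.

170000 W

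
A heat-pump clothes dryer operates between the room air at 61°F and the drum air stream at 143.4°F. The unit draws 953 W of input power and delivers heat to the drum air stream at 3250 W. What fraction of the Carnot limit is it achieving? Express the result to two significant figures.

COP_actual = Q̇_H/Ẇ = 3250/953.0 = 3.410.
In absolute terms T_C = 289.26 K and T_H = 335.04 K, so ΔT = 45.78 K.
COP_Carnot = T_H/ΔT = 335.04/45.78 = 7.319.
η_II = COP_actual/COP_Carnot = 3.410/7.319 = 0.4660.

0.47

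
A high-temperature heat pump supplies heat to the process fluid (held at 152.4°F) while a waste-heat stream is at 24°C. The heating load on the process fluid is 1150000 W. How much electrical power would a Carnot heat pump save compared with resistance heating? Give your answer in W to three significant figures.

In absolute terms T_C = 297.15 K and T_H = 340.04 K, so ΔT = 42.89 K.
COP_Carnot = T_H/ΔT = 340.04/42.89 = 7.928.
Resistance heating needs Ẇ_res = Q̇_H = 1150000 W; the reversible heat pump needs only Ẇ_hp = Q̇_H/COP = 145000 W.
Saving = 1150000 − 145000 = 1005000 W.

1000000 W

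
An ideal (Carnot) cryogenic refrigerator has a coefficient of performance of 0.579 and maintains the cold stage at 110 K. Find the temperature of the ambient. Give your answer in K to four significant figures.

COP_R = T_C/(T_H − T_C) gives T_H − T_C = T_C/COP.
With T_C = 110.00 K, T_H = 110.00 × (1 + 1/0.579) = 299.98 K.

300.0 K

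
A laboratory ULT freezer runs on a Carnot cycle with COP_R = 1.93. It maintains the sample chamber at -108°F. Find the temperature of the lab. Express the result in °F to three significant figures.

74.2 °F

COP_R = T_C/(T_H − T_C) gives T_H − T_C = T_C/COP.
With T_C = 195.37 K, T_H = 195.37 × (1 + 1/1.93) = 296.60 K.
Converting, 296.60 K = 74.21°F.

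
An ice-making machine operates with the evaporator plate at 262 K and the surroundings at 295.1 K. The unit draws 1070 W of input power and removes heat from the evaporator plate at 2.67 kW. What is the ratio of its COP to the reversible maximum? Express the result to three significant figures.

Converting, Q̇_C = 2.670 kW = 2670 W, so COP_actual = Q̇_C/Ẇ = 2670/1070 = 2.495.
The reservoir spacing is ΔT = 295.1 − 262 = 33.10 K.
COP_Carnot = T_C/ΔT = 262.00/33.10 = 7.915.
η_II = COP_actual/COP_Carnot = 2.495/7.915 = 0.3152.

0.315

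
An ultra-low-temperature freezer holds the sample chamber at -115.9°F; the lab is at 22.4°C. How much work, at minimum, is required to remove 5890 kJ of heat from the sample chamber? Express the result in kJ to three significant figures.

In absolute terms T_C = 190.98 K and T_H = 295.55 K, so ΔT = 104.6 K.
The reversible limit is COP_R = T_C/ΔT = 1.826, so W_min = Q_C/COP = Q_C·ΔT/T_C.
W_min = 5890 × 104.6/190.98 = 3225 kJ.

3220 kJ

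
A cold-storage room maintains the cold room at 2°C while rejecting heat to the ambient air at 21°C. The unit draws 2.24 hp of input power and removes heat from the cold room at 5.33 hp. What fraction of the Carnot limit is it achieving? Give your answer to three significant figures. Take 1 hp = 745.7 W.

0.164

COP_actual = Q̇_C/Ẇ = 5.330/2.240 = 2.379.
In absolute terms T_C = 275.15 K and T_H = 294.15 K, so ΔT = 19.00 K.
COP_Carnot = T_C/ΔT = 275.15/19.00 = 14.48.
η_II = COP_actual/COP_Carnot = 2.379/14.48 = 0.1643.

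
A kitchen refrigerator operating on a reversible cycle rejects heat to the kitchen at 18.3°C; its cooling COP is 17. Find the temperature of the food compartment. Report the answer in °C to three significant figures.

For a Carnot refrigerator COP_R = T_C/(T_H − T_C), so T_C = COP·T_H/(1 + COP).
With T_H = 291.45 K, T_C = 17 × 291.45/18.00 = 275.26 K.
Converting, 275.26 K = 2.11°C.

2.11 °C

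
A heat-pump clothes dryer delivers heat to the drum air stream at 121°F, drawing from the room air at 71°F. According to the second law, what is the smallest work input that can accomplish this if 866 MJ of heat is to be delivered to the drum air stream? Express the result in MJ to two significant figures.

In absolute terms T_C = 294.82 K and T_H = 322.59 K, so ΔT = 27.78 K.
The reversible limit is COP_HP = T_H/ΔT = 11.61, so W_min = Q_H/COP = Q_H·ΔT/T_H.
W_min = 866.0 × 27.78/322.59 = 74.57 MJ.

75 MJ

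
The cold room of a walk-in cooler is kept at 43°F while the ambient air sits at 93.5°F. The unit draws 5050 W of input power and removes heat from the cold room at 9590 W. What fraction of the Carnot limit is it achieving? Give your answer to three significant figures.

0.191

COP_actual = Q̇_C/Ẇ = 9590/5050 = 1.899.
In absolute terms T_C = 279.26 K and T_H = 307.32 K, so ΔT = 28.06 K.
COP_Carnot = T_C/ΔT = 279.26/28.06 = 9.954.
η_II = COP_actual/COP_Carnot = 1.899/9.954 = 0.1908.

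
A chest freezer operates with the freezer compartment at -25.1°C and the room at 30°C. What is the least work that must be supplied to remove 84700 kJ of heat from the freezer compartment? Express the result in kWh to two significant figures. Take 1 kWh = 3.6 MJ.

In absolute terms T_C = 248.05 K and T_H = 303.15 K, so ΔT = 55.10 K.
The reversible limit is COP_R = T_C/ΔT = 4.502, so W_min = Q_C/COP = Q_C·ΔT/T_C.
W_min = 84700 × 55.10/248.05 = 18810 kJ = 5.226 kWh.

5.2 kWh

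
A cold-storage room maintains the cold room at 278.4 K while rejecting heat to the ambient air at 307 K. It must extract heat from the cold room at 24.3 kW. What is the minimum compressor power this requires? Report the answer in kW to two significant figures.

The reservoir spacing is ΔT = 307 − 278.4 = 28.60 K.
COP_Carnot = T_C/ΔT = 278.40/28.60 = 9.734.
Ẇ_min = Q̇/COP_Carnot = 24.30/9.734 = 2.496 kW.

2.5 kW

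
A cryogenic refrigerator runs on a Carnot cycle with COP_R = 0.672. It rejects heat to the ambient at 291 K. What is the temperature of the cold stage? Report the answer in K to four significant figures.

For a Carnot refrigerator COP_R = T_C/(T_H − T_C), so T_C = COP·T_H/(1 + COP).
With T_H = 291.00 K, T_C = 0.672 × 291.00/1.672 = 116.96 K.

117.0 K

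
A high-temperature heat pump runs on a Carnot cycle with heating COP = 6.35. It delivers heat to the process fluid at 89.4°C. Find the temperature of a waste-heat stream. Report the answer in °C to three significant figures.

COP_HP = T_H/(T_H − T_C) gives T_H − T_C = T_H/COP.
With T_H = 362.55 K, T_C = 362.55 × (1 − 1/6.35) = 305.46 K.
Converting, 305.46 K = 32.31°C.

32.3 °C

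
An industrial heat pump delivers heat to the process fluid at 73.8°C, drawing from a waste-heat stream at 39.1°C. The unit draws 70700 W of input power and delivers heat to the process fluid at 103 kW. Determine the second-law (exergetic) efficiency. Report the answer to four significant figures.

Converting, Q̇_H = 103.0 kW = 103000 W, so COP_actual = Q̇_H/Ẇ = 103000/70700 = 1.457.
In absolute terms T_C = 312.25 K and T_H = 346.95 K, so ΔT = 34.70 K.
COP_Carnot = T_H/ΔT = 346.95/34.70 = 9.999.
η_II = COP_actual/COP_Carnot = 1.457/9.999 = 0.1457.

0.1457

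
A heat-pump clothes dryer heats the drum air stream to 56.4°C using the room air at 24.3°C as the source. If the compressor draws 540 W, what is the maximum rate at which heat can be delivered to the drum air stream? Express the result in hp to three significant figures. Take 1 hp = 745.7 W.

In absolute terms T_C = 297.45 K and T_H = 329.55 K, so ΔT = 32.10 K.
COP_Carnot = T_H/ΔT = 329.55/32.10 = 10.27.
Q̇_max = COP_Carnot × Ẇ = 10.27 × 540.0 W = 5544 W = 7.434 hp.

7.43 hp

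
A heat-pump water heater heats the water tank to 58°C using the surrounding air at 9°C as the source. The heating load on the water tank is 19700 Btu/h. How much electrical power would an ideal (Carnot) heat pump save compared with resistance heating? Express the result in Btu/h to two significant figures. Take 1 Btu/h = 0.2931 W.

17000 Btu/h

In absolute terms T_C = 282.15 K and T_H = 331.15 K, so ΔT = 49.00 K.
COP_Carnot = T_H/ΔT = 331.15/49.00 = 6.758.
Resistance heating needs Ẇ_res = Q̇_H = 19700 Btu/h; the reversible heat pump needs only Ẇ_hp = Q̇_H/COP = 2915 Btu/h.
Saving = 19700 − 2915 = 16790 Btu/h.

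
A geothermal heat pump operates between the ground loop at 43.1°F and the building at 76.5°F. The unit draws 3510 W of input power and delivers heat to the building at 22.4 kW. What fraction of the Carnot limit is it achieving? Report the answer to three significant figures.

0.398

Converting, Q̇_H = 22.40 kW = 22400 W, so COP_actual = Q̇_H/Ẇ = 22400/3510 = 6.382.
In absolute terms T_C = 279.32 K and T_H = 297.87 K, so ΔT = 18.56 K.
COP_Carnot = T_H/ΔT = 297.87/18.56 = 16.05.
η_II = COP_actual/COP_Carnot = 6.382/16.05 = 0.3975.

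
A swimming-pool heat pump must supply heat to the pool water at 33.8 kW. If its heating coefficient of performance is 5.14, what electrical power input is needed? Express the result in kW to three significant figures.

Ẇ = Q̇_H/COP_HP = 33.80/5.14 = 6.576 kW.

6.58 kW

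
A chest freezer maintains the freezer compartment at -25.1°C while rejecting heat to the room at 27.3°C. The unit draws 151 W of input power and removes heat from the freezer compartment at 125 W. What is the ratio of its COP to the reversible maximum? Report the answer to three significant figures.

0.175

COP_actual = Q̇_C/Ẇ = 125.0/151.0 = 0.8278.
In absolute terms T_C = 248.05 K and T_H = 300.45 K, so ΔT = 52.40 K.
COP_Carnot = T_C/ΔT = 248.05/52.40 = 4.734.
η_II = COP_actual/COP_Carnot = 0.8278/4.734 = 0.1749.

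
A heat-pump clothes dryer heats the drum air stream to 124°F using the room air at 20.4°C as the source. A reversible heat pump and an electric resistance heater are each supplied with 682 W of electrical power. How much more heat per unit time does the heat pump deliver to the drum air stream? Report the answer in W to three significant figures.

6520 W

In absolute terms T_C = 293.55 K and T_H = 324.26 K, so ΔT = 30.71 K.
COP_Carnot = T_H/ΔT = 324.26/30.71 = 10.56.
The heat pump delivers Q̇_H = COP × Ẇ = 7201 W; the resistance heater delivers Ẇ = 682.0 W.
Extra = (COP − 1)·Ẇ = 6519 W.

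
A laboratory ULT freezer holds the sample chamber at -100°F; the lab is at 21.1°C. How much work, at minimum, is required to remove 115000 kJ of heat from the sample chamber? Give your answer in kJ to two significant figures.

In absolute terms T_C = 199.82 K and T_H = 294.25 K, so ΔT = 94.43 K.
The reversible limit is COP_R = T_C/ΔT = 2.116, so W_min = Q_C/COP = Q_C·ΔT/T_C.
W_min = 115000 × 94.43/199.82 = 54350 kJ.

54000 kJ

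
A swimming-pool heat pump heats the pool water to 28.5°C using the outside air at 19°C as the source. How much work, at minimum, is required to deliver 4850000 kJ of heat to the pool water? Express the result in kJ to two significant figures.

In absolute terms T_C = 292.15 K and T_H = 301.65 K, so ΔT = 9.500 K.
The reversible limit is COP_HP = T_H/ΔT = 31.75, so W_min = Q_H/COP = Q_H·ΔT/T_H.
W_min = 4850000 × 9.500/301.65 = 152700 kJ.

150000 kJ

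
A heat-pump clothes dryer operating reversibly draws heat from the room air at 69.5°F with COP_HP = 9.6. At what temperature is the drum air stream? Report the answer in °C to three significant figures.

55.0 °C

COP_HP = T_H/(T_H − T_C) rearranges to T_H = COP·T_C/(COP − 1).
With T_C = 293.98 K, T_H = 9.6 × 293.98/8.600 = 328.17 K.
Converting, 328.17 K = 55.02°C.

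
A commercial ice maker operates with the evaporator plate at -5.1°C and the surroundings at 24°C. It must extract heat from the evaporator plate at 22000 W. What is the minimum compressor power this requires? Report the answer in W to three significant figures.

In absolute terms T_C = 268.05 K and T_H = 297.15 K, so ΔT = 29.10 K.
COP_Carnot = T_C/ΔT = 268.05/29.10 = 9.211.
Ẇ_min = Q̇/COP_Carnot = 22000/9.211 = 2388 W.

2390 W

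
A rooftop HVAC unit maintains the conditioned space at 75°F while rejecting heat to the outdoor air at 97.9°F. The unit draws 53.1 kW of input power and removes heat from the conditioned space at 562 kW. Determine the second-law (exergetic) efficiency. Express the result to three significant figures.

COP_actual = Q̇_C/Ẇ = 562.0/53.10 = 10.58.
In absolute terms T_C = 297.04 K and T_H = 309.76 K, so ΔT = 12.72 K.
COP_Carnot = T_C/ΔT = 297.04/12.72 = 23.35.
η_II = COP_actual/COP_Carnot = 10.58/23.35 = 0.4533.

0.453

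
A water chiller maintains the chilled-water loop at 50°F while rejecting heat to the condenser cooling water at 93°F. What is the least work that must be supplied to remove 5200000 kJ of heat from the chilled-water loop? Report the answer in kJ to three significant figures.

439000 kJ

In absolute terms T_C = 283.15 K and T_H = 307.04 K, so ΔT = 23.89 K.
The reversible limit is COP_R = T_C/ΔT = 11.85, so W_min = Q_C/COP = Q_C·ΔT/T_C.
W_min = 5200000 × 23.89/283.15 = 438700 kJ.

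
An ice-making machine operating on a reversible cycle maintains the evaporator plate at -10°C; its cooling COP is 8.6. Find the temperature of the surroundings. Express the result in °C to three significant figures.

COP_R = T_C/(T_H − T_C) gives T_H − T_C = T_C/COP.
With T_C = 263.15 K, T_H = 263.15 × (1 + 1/8.6) = 293.75 K.
Converting, 293.75 K = 20.60°C.

20.6 °C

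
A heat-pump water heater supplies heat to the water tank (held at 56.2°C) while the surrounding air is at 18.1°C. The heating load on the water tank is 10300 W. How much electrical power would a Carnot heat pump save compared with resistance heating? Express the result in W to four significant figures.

In absolute terms T_C = 291.25 K and T_H = 329.35 K, so ΔT = 38.10 K.
COP_Carnot = T_H/ΔT = 329.35/38.10 = 8.644.
Resistance heating needs Ẇ_res = Q̇_H = 10300 W; the reversible heat pump needs only Ẇ_hp = Q̇_H/COP = 1192 W.
Saving = 10300 − 1192 = 9108 W.

9108 W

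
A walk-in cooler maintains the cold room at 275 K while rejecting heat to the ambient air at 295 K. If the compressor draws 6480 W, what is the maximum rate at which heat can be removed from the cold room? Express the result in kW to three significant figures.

89.1 kW

The reservoir spacing is ΔT = 295 − 275 = 20.00 K.
COP_Carnot = T_C/ΔT = 275.00/20.00 = 13.75.
Q̇_max = COP_Carnot × Ẇ = 13.75 × 6480 W = 89100 W = 89.10 kW.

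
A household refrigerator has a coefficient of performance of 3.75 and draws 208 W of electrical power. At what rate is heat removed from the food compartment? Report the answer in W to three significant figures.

Q̇_C = COP × Ẇ = 3.75 × 208.0 = 780.0 W.

780 W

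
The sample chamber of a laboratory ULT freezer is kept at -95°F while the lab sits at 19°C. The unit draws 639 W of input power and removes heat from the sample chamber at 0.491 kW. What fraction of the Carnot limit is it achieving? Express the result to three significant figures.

Converting, Q̇_C = 0.4910 kW = 491.0 W, so COP_actual = Q̇_C/Ẇ = 491.0/639.0 = 0.7684.
In absolute terms T_C = 202.59 K and T_H = 292.15 K, so ΔT = 89.56 K.
COP_Carnot = T_C/ΔT = 202.59/89.56 = 2.262.
η_II = COP_actual/COP_Carnot = 0.7684/2.262 = 0.3397.

0.340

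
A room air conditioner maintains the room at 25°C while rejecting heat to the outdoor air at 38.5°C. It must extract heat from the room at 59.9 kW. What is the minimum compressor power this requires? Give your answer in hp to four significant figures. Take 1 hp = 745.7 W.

In absolute terms T_C = 298.15 K and T_H = 311.65 K, so ΔT = 13.50 K.
COP_Carnot = T_C/ΔT = 298.15/13.50 = 22.09.
Ẇ_min = Q̇/COP_Carnot = 59.90/22.09 = 2.712 kW = 3.637 hp.

3.637 hp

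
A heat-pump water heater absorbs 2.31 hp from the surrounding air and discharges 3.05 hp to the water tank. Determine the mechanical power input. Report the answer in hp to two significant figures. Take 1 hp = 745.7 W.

For a cyclic device the first law requires Q̇_H = Q̇_C + Ẇ.
Ẇ = Q̇_H − Q̇_C = 0.7400 hp.

0.74 hp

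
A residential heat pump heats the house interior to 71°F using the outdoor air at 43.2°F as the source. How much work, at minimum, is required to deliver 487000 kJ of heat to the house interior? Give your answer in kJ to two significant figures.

In absolute terms T_C = 279.37 K and T_H = 294.82 K, so ΔT = 15.44 K.
The reversible limit is COP_HP = T_H/ΔT = 19.09, so W_min = Q_H/COP = Q_H·ΔT/T_H.
W_min = 487000 × 15.44/294.82 = 25510 kJ.

26000 kJ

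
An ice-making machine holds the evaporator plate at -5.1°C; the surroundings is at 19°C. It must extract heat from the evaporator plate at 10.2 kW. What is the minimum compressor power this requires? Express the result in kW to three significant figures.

In absolute terms T_C = 268.05 K and T_H = 292.15 K, so ΔT = 24.10 K.
COP_Carnot = T_C/ΔT = 268.05/24.10 = 11.12.
Ẇ_min = Q̇/COP_Carnot = 10.20/11.12 = 0.9171 kW.

0.917 kW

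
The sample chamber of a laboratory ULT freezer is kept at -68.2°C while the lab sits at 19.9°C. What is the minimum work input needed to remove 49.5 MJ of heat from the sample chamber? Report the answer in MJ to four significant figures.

21.28 MJ

In absolute terms T_C = 204.95 K and T_H = 293.05 K, so ΔT = 88.10 K.
The reversible limit is COP_R = T_C/ΔT = 2.326, so W_min = Q_C/COP = Q_C·ΔT/T_C.
W_min = 49.50 × 88.10/204.95 = 21.28 MJ.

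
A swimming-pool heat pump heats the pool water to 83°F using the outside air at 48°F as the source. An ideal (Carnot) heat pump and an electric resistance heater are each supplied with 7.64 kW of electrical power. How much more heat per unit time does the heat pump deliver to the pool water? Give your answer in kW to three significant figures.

In absolute terms T_C = 282.04 K and T_H = 301.48 K, so ΔT = 19.44 K.
COP_Carnot = T_H/ΔT = 301.48/19.44 = 15.50.
The heat pump delivers Q̇_H = COP × Ẇ = 118.5 kW; the resistance heater delivers Ẇ = 7.640 kW.
Extra = (COP − 1)·Ẇ = 110.8 kW.

111 kW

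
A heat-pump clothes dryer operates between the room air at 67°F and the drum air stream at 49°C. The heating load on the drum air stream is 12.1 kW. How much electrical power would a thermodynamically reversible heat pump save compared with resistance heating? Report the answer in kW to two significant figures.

In absolute terms T_C = 292.59 K and T_H = 322.15 K, so ΔT = 29.56 K.
COP_Carnot = T_H/ΔT = 322.15/29.56 = 10.90.
Resistance heating needs Ẇ_res = Q̇_H = 12.10 kW; the reversible heat pump needs only Ẇ_hp = Q̇_H/COP = 1.110 kW.
Saving = 12.10 − 1.110 = 10.99 kW.

11 kW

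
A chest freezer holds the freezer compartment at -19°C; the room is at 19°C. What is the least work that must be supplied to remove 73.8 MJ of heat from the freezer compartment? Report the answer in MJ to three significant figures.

11.0 MJ

In absolute terms T_C = 254.15 K and T_H = 292.15 K, so ΔT = 38.00 K.
The reversible limit is COP_R = T_C/ΔT = 6.688, so W_min = Q_C/COP = Q_C·ΔT/T_C.
W_min = 73.80 × 38.00/254.15 = 11.03 MJ.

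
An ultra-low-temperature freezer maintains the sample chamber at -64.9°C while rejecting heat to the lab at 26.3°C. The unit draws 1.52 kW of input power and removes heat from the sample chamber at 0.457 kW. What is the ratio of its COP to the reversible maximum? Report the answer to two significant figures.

0.13

COP_actual = Q̇_C/Ẇ = 0.4570/1.520 = 0.3007.
In absolute terms T_C = 208.25 K and T_H = 299.45 K, so ΔT = 91.20 K.
COP_Carnot = T_C/ΔT = 208.25/91.20 = 2.283.
η_II = COP_actual/COP_Carnot = 0.3007/2.283 = 0.1317.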